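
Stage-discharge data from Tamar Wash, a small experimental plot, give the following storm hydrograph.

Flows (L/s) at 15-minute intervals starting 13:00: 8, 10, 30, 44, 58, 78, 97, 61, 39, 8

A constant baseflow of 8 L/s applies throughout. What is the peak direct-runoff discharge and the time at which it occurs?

Q_p = 89.0 L/s at t = 14:30

Subtracting baseflow gives direct-runoff ordinates: 0.0, 2.0, 22.0, 36.0, 50.0, 70.0, 89.0, 53.0, 31.0, 0.0 L/s.
The maximum is 89.0 L/s, occurring at the reading for t = 14:30.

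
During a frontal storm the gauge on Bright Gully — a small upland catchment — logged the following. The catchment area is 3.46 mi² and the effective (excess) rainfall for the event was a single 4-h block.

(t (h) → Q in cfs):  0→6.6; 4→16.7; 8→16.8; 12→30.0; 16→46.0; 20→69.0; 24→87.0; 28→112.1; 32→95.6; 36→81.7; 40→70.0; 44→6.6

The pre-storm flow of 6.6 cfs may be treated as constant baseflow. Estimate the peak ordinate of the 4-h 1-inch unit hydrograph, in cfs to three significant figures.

Direct runoff: 0.0, 10.1, 10.2, 23.4, 39.4, 62.4, 80.4, 105.5, 89.0, 75.1, 63.4, 0.0 cfs; ΣQ_DR = 558.9 cfs, peak = 105.5 cfs.
Runoff depth d = ΣQ_DR·Δt / A = 558.9 × 14400 / (3.46 mi²) = 1.001 in.
The 1-inch UH is the DRH scaled by (1 in)/d, so U_p = 105.5 × 1/1.001 = 105 cfs.

U_p ≈ 105 cfs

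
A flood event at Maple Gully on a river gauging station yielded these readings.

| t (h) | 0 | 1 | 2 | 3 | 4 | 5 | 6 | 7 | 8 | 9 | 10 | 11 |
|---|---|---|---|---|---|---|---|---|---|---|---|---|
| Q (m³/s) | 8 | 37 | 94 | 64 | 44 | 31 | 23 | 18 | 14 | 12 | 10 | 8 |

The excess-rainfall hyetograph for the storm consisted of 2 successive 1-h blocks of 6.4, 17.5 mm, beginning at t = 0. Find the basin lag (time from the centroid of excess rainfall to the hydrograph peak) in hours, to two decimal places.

t_L ≈ 0.77 h

Centroid of excess rainfall: t_c = Σ P_i·t̄_i / ΣP_i = 1.2322 h (block centres at 0.5, 1.5 h).
Hydrograph peak occurs at t = 2 h, so basin lag t_L = 2 − 1.2322 = 0.77 h.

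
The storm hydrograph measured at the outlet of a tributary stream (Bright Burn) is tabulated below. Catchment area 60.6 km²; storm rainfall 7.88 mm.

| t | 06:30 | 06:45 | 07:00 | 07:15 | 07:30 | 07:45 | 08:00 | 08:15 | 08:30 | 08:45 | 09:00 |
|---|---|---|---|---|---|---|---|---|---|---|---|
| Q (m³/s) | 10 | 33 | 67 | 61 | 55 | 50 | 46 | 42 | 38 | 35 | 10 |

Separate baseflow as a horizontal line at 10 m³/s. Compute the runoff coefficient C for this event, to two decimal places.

ΣQ_DR = 337.0 m³/s; V = ΣQ_DR·Δt = 3.033 × 10^5 m³.
Runoff depth d = V / A = 5.005 mm.
C = d / P = 5.005 / 7.88 = 0.64.

C ≈ 0.64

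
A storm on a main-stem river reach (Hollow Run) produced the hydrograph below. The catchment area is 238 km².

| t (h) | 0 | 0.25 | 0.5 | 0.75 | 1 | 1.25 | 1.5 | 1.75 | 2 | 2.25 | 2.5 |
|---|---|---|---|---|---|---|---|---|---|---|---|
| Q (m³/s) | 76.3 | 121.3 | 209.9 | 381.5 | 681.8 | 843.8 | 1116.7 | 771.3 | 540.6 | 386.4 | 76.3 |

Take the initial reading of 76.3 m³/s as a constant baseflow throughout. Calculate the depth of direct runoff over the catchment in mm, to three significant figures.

Direct runoff: 0.0, 45.0, 133.6, 305.2, 605.5, 767.5, 1040.4, 695.0, 464.3, 310.1, 0.0 m³/s; ΣQ_DR = 4367 m³/s.
V = ΣQ_DR · Δt = 4367 × 900 s = 3.930 × 10^6 m³.
Over A = 238 km², depth = V / A = 16.5 mm.

d ≈ 16.5 mm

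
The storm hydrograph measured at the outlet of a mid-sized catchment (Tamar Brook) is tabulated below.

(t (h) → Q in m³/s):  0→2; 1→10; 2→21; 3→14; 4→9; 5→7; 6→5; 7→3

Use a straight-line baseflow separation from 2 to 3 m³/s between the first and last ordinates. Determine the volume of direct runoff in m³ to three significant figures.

V ≈ 1.84 × 10^5 m³

Direct-runoff ordinates (Q − Q_b): 0.00, 7.86, 18.71, 11.57, 6.43, 4.29, 2.14, 0.00 m³/s.
ΣQ_DR = 51.00 m³/s.
With Δt = 1 h = 3600 s, V = ΣQ_DR · Δt = 51.00 × 3600 = 1.84 × 10^5 m³.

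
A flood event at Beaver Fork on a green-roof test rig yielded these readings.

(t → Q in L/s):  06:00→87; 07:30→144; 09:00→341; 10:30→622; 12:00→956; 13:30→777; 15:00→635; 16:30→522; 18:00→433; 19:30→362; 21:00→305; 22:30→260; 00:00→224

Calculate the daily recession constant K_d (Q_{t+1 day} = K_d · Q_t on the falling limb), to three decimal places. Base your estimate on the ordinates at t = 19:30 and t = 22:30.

Between t = 19:30 and t = 22:30 the flow falls from 362 to 260 L/s over 2×1.5 h = 3 h.
Per-interval ratio K = (260/362)^(1/2) = 0.8475; K_d = K^(24/1.5) = 0.071.

K_d ≈ 0.071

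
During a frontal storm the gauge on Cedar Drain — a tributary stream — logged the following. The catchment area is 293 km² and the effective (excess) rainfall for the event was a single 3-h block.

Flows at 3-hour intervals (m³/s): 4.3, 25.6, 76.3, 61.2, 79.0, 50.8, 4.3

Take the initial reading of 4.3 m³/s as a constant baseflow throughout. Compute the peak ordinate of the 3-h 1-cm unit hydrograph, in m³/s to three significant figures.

U_p ≈ 74.7 m³/s

Direct runoff: 0.0, 21.3, 72.0, 56.9, 74.7, 46.5, 0.0 m³/s; ΣQ_DR = 271.4 m³/s, peak = 74.7 m³/s.
Runoff depth d = ΣQ_DR·Δt / A = 271.4 × 10800 / (293 km²) = 10.00 mm.
The 1-cm UH is the DRH scaled by (10 mm)/d, so U_p = 74.7 × 10/10.00 = 74.7 m³/s.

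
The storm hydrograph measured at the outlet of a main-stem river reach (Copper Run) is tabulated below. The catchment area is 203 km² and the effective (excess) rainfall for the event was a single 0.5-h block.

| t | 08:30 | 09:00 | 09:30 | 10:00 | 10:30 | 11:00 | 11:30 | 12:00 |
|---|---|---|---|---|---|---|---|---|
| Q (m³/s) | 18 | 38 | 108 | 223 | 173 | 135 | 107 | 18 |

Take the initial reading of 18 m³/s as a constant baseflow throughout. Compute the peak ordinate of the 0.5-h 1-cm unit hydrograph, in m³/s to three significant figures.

Direct runoff: 0.0, 20.0, 90.0, 205.0, 155.0, 117.0, 89.0, 0.0 m³/s; ΣQ_DR = 676.0 m³/s, peak = 205.0 m³/s.
Runoff depth d = ΣQ_DR·Δt / A = 676.0 × 1800 / (203 km²) = 5.994 mm.
The 1-cm UH is the DRH scaled by (10 mm)/d, so U_p = 205.0 × 10/5.994 = 342 m³/s.

U_p ≈ 342 m³/s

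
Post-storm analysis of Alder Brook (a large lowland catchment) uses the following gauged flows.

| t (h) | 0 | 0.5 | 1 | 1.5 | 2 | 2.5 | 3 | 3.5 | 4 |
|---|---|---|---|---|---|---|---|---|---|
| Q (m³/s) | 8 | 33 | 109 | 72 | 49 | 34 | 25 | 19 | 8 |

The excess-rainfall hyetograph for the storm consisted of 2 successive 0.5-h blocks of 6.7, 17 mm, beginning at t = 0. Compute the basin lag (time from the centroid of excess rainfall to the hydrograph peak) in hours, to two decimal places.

Centroid of excess rainfall: t_c = Σ P_i·t̄_i / ΣP_i = 0.6086 h (block centres at 0.25, 0.75 h).
Hydrograph peak occurs at t = 1 h, so basin lag t_L = 1 − 0.6086 = 0.39 h.

t_L ≈ 0.39 h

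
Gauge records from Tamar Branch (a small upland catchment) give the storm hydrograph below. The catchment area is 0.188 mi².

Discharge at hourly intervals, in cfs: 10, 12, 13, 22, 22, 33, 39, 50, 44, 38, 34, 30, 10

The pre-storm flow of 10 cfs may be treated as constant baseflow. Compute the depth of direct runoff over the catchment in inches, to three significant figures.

Direct runoff: 0.0, 2.0, 3.0, 12.0, 12.0, 23.0, 29.0, 40.0, 34.0, 28.0, 24.0, 20.0, 0.0 cfs; ΣQ_DR = 227.0 cfs.
V = ΣQ_DR · Δt = 227.0 × 3600 s = 8.172 × 10^5 ft³.
Over A = 0.188 mi², depth = V / A = 1.87 in.

d ≈ 1.87 in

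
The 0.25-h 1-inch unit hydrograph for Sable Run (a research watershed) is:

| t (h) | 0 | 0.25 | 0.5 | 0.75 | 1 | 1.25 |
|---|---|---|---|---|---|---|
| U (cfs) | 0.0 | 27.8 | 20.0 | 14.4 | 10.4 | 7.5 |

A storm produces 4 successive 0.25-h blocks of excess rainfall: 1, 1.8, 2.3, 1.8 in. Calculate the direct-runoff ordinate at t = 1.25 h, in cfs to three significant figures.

By discrete convolution, Q_j = Σ (P_i / 1 in) · U_{j−i}.
At t = 1.25 h (j=5): Q = (1/1)·7.5 + (1.8/1)·10.4 + (2.3/1)·14.4 + (1.8/1)·20.0 = 95.3 cfs.

Q ≈ 95.3 cfs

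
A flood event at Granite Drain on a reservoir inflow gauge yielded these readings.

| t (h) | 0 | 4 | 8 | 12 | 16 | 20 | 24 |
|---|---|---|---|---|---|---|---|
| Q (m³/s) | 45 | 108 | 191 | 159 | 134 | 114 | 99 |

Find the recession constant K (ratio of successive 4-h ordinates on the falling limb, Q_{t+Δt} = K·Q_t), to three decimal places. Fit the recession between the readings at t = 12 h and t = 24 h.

Using the recession-limb readings at t = 12 h and t = 24 h: Q falls from 159 to 99 m³/s over 3 intervals.
K = (Q₂/Q₁)^(1/3) = (99/159)^(1/3) = 0.854.

K ≈ 0.854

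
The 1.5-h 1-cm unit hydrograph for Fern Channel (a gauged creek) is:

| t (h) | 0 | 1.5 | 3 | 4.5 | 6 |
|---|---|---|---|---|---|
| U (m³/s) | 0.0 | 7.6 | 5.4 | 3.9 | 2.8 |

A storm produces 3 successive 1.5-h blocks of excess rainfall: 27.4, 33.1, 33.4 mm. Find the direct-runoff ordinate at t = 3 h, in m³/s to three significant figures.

By discrete convolution, Q_j = Σ (P_i / 10 mm) · U_{j−i}.
At t = 3 h (j=2): Q = (27.4/10)·5.4 + (33.1/10)·7.6 + (33.4/10)·0.0 = 40.0 m³/s.

Q ≈ 40.0 m³/s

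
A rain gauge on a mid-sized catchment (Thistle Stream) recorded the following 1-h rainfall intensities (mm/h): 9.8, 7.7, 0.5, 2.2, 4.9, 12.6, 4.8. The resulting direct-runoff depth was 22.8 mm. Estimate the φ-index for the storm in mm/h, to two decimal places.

Only the 5 blocks with intensity above φ contribute runoff: 9.8, 7.7, 4.9, 12.6, 4.8 mm/h.
Σ(I−φ)·Δt = d  ⇒  (9.8+7.7+4.9+12.6+4.8 − 5φ)·1 = 22.8
φ = (39.80 − 22.8/1) / 5 = 3.40 mm/h.

φ ≈ 3.40 mm/h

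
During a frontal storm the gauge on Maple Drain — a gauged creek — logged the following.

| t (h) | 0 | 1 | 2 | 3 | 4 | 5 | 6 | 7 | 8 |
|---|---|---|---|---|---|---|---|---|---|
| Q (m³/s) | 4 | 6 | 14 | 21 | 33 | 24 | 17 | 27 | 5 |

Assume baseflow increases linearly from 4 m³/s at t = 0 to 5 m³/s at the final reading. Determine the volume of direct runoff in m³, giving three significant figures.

Direct-runoff ordinates (Q − Q_b): 0.00, 1.88, 9.75, 16.62, 28.50, 19.38, 12.25, 22.12, 0.00 m³/s.
ΣQ_DR = 110.5 m³/s.
With Δt = 1 h = 3600 s, V = ΣQ_DR · Δt = 110.5 × 3600 = 3.98 × 10^5 m³.

V ≈ 3.98 × 10^5 m³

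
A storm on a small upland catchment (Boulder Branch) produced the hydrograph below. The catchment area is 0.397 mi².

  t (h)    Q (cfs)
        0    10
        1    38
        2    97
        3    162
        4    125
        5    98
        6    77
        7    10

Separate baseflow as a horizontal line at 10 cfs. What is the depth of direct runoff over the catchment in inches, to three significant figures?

d ≈ 2.10 in

Direct runoff: 0.0, 28.0, 87.0, 152.0, 115.0, 88.0, 67.0, 0.0 cfs; ΣQ_DR = 537.0 cfs.
V = ΣQ_DR · Δt = 537.0 × 3600 s = 1.933 × 10^6 ft³.
Over A = 0.397 mi², depth = V / A = 2.10 in.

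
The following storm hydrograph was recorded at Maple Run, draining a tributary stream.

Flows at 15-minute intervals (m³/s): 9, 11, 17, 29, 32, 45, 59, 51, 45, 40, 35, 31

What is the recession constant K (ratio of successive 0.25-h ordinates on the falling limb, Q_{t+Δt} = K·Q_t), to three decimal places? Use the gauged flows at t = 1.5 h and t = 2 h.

Using the recession-limb readings at t = 1.5 h and t = 2 h: Q falls from 59 to 45 m³/s over 2 intervals.
K = (Q₂/Q₁)^(1/2) = (45/59)^(1/2) = 0.873.

K ≈ 0.873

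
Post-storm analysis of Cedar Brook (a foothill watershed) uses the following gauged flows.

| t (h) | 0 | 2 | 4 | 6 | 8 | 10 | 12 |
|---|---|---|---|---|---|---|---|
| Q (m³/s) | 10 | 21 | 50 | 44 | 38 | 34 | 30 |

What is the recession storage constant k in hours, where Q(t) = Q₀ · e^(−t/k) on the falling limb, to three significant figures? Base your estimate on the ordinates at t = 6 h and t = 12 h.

On the falling limb, Q drops from 44 to 30 m³/s between t = 6 h and t = 12 h (Δt = 6 h).
k = −Δt / ln(Q₂/Q₁) = −6 / ln(30/44) = 15.7 h.

k ≈ 15.7 h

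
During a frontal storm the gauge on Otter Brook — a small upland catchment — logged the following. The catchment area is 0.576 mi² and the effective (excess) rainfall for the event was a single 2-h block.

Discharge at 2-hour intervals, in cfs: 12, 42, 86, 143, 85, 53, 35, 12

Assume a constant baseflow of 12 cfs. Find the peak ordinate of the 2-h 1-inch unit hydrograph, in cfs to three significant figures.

U_p ≈ 65.4 cfs

Direct runoff: 0.0, 30.0, 74.0, 131.0, 73.0, 41.0, 23.0, 0.0 cfs; ΣQ_DR = 372.0 cfs, peak = 131.0 cfs.
Runoff depth d = ΣQ_DR·Δt / A = 372.0 × 7200 / (0.576 mi²) = 2.002 in.
The 1-inch UH is the DRH scaled by (1 in)/d, so U_p = 131.0 × 1/2.002 = 65.4 cfs.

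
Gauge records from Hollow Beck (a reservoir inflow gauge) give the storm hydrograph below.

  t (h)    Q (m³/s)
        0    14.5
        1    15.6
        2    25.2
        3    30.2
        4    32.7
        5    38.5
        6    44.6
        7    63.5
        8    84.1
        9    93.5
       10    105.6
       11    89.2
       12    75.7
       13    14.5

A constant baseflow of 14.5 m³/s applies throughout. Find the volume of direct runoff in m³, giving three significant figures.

Direct-runoff ordinates (Q − Q_b): 0.0, 1.1, 10.7, 15.7, 18.2, 24.0, 30.1, 49.0, 69.6, 79.0, 91.1, 74.7, 61.2, 0.0 m³/s.
ΣQ_DR = 524.4 m³/s.
With Δt = 1 h = 3600 s, V = ΣQ_DR · Δt = 524.4 × 3600 = 1.89 × 10^6 m³.

V ≈ 1.89 × 10^6 m³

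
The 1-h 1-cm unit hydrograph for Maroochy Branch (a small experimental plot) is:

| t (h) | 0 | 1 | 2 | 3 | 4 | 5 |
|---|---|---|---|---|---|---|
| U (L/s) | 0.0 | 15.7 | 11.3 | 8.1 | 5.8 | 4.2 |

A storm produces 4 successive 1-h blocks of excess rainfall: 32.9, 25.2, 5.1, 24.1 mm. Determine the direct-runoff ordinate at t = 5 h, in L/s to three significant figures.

By discrete convolution, Q_j = Σ (P_i / 10 mm) · U_{j−i}.
At t = 5 h (j=5): Q = (32.9/10)·4.2 + (25.2/10)·5.8 + (5.1/10)·8.1 + (24.1/10)·11.3 = 59.8 L/s.

Q ≈ 59.8 L/s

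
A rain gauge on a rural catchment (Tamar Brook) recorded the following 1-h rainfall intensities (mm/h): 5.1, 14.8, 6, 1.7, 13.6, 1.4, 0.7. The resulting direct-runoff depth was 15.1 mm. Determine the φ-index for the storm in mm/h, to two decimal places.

φ ≈ 6.65 mm/h

Only the 2 blocks with intensity above φ contribute runoff: 14.8, 13.6 mm/h.
Σ(I−φ)·Δt = d  ⇒  (14.8+13.6 − 2φ)·1 = 15.1
φ = (28.40 − 15.1/1) / 2 = 6.65 mm/h.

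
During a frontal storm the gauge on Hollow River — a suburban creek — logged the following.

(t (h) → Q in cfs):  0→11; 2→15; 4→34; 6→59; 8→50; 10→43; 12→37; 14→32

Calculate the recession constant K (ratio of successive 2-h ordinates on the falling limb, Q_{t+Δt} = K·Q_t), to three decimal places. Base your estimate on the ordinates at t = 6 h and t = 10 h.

K ≈ 0.854

Using the recession-limb readings at t = 6 h and t = 10 h: Q falls from 59 to 43 cfs over 2 intervals.
K = (Q₂/Q₁)^(1/2) = (43/59)^(1/2) = 0.854.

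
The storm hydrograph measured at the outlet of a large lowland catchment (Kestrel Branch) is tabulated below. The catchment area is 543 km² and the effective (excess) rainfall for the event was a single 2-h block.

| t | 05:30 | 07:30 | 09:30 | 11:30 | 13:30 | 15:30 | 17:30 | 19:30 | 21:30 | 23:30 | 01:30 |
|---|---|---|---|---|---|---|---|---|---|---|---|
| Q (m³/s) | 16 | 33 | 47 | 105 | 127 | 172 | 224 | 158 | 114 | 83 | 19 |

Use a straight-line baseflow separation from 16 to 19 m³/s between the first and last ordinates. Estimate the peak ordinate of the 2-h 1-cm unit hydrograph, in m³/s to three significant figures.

U_p ≈ 172 m³/s

Direct runoff: 0.00, 16.70, 30.40, 88.10, 109.80, 154.50, 206.20, 139.90, 95.60, 64.30, 0.00 m³/s; ΣQ_DR = 905.5 m³/s, peak = 206.20 m³/s.
Runoff depth d = ΣQ_DR·Δt / A = 905.5 × 7200 / (543 km²) = 12.01 mm.
The 1-cm UH is the DRH scaled by (10 mm)/d, so U_p = 206.20 × 10/12.01 = 172 m³/s.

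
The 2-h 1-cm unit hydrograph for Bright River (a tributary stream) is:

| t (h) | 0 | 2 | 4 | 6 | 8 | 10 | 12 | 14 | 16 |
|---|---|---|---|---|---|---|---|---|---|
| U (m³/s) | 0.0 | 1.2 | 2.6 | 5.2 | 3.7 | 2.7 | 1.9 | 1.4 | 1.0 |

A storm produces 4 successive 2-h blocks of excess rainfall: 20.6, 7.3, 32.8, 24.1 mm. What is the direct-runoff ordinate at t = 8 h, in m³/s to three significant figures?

Q ≈ 22.8 m³/s

By discrete convolution, Q_j = Σ (P_i / 10 mm) · U_{j−i}.
At t = 8 h (j=4): Q = (20.6/10)·3.7 + (7.3/10)·5.2 + (32.8/10)·2.6 + (24.1/10)·1.2 = 22.8 m³/s.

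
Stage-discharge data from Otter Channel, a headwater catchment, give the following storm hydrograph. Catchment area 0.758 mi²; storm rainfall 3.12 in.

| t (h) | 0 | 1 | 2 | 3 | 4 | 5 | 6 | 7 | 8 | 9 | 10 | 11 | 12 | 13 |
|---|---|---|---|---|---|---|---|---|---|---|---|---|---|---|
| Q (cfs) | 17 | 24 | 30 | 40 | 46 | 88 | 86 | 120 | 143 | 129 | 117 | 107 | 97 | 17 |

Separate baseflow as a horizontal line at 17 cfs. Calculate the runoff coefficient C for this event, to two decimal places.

C ≈ 0.54

ΣQ_DR = 823.0 cfs; V = ΣQ_DR·Δt = 2.963 × 10^6 ft³.
Runoff depth d = V / A = 1.682 in.
C = d / P = 1.682 / 3.12 = 0.54.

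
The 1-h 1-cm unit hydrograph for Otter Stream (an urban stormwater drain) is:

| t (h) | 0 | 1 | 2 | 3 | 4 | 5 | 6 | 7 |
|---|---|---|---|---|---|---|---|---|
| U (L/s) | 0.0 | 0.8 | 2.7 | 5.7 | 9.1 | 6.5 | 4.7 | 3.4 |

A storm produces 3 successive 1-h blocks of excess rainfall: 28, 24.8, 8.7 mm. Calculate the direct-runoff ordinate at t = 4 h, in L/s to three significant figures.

Q ≈ 42.0 L/s

By discrete convolution, Q_j = Σ (P_i / 10 mm) · U_{j−i}.
At t = 4 h (j=4): Q = (28/10)·9.1 + (24.8/10)·5.7 + (8.7/10)·2.7 = 42.0 L/s.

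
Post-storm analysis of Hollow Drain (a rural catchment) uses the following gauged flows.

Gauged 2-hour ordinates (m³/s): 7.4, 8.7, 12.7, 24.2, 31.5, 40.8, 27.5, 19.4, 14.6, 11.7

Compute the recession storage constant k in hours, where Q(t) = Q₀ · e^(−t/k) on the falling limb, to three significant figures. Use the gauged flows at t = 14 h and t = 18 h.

k ≈ 7.91 h

On the falling limb, Q drops from 19.4 to 11.7 m³/s between t = 14 h and t = 18 h (Δt = 4 h).
k = −Δt / ln(Q₂/Q₁) = −4 / ln(11.7/19.4) = 7.91 h.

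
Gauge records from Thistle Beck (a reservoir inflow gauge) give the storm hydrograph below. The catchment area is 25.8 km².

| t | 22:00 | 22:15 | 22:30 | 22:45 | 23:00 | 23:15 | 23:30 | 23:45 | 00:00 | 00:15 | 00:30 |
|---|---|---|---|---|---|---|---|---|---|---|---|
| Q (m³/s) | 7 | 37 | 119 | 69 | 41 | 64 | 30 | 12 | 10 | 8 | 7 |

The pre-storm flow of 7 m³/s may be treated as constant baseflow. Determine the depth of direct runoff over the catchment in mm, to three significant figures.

Direct runoff: 0.0, 30.0, 112.0, 62.0, 34.0, 57.0, 23.0, 5.0, 3.0, 1.0, 0.0 m³/s; ΣQ_DR = 327.0 m³/s.
V = ΣQ_DR · Δt = 327.0 × 900 s = 2.943 × 10^5 m³.
Over A = 25.8 km², depth = V / A = 11.4 mm.

d ≈ 11.4 mm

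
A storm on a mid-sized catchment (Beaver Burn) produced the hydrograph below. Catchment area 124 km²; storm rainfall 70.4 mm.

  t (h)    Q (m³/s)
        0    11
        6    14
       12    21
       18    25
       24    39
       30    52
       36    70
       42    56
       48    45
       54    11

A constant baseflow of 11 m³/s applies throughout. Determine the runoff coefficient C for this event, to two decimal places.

C ≈ 0.58

ΣQ_DR = 234.0 m³/s; V = ΣQ_DR·Δt = 5.054 × 10^6 m³.
Runoff depth d = V / A = 40.76 mm.
C = d / P = 40.76 / 70.4 = 0.58.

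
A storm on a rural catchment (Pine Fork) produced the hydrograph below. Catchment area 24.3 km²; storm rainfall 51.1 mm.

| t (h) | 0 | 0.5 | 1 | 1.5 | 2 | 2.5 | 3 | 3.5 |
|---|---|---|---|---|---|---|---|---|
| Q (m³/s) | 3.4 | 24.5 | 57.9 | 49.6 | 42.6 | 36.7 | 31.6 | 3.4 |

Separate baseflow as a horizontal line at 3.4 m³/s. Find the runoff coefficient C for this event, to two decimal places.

ΣQ_DR = 222.5 m³/s; V = ΣQ_DR·Δt = 4.005 × 10^5 m³.
Runoff depth d = V / A = 16.48 mm.
C = d / P = 16.48 / 51.1 = 0.32.

C ≈ 0.32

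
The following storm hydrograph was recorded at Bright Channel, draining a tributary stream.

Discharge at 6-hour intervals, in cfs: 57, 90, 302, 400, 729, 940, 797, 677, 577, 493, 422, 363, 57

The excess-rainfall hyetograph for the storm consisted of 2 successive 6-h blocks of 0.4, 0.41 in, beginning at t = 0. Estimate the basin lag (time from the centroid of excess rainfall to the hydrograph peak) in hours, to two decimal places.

t_L ≈ 23.96 h

Centroid of excess rainfall: t_c = Σ P_i·t̄_i / ΣP_i = 6.0370 h (block centres at 3, 9 h).
Hydrograph peak occurs at t = 30 h, so basin lag t_L = 30 − 6.0370 = 23.96 h.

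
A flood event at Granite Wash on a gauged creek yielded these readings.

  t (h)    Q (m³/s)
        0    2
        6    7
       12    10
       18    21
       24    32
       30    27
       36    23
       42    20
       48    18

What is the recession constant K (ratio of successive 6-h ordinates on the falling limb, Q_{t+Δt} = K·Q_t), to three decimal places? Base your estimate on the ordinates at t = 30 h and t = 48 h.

Using the recession-limb readings at t = 30 h and t = 48 h: Q falls from 27 to 18 m³/s over 3 intervals.
K = (Q₂/Q₁)^(1/3) = (18/27)^(1/3) = 0.874.

K ≈ 0.874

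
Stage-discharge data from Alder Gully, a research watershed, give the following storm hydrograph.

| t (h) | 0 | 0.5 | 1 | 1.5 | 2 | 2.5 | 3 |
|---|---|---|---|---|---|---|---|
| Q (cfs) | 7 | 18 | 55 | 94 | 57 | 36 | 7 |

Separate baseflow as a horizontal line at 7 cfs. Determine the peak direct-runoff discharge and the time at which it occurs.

Subtracting baseflow gives direct-runoff ordinates: 0.0, 11.0, 48.0, 87.0, 50.0, 29.0, 0.0 cfs.
The maximum is 87.0 cfs, occurring at the reading for t = 1.5 h.

Q_p = 87.0 cfs at t = 1.5 h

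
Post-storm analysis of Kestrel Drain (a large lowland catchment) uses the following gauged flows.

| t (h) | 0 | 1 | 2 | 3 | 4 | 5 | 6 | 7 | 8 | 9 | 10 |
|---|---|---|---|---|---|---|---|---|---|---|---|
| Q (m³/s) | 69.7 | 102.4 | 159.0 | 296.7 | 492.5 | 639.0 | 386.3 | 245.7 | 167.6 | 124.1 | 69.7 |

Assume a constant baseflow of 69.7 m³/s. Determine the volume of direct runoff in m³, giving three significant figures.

V ≈ 7.15 × 10^6 m³

Direct-runoff ordinates (Q − Q_b): 0.0, 32.7, 89.3, 227.0, 422.8, 569.3, 316.6, 176.0, 97.9, 54.4, 0.0 m³/s.
ΣQ_DR = 1986 m³/s.
With Δt = 1 h = 3600 s, V = ΣQ_DR · Δt = 1986 × 3600 = 7.15 × 10^6 m³.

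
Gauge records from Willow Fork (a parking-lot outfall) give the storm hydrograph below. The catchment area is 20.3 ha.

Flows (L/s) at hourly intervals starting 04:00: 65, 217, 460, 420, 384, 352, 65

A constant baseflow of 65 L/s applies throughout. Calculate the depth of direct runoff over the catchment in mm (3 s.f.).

Direct runoff: 0.0, 152.0, 395.0, 355.0, 319.0, 287.0, 0.0 L/s; ΣQ_DR = 1508 L/s.
V = ΣQ_DR · Δt = 1508 × 3600 s = 5.429 × 10^6 L.
Over A = 20.3 ha, depth = V / A = 26.7 mm.

d ≈ 26.7 mm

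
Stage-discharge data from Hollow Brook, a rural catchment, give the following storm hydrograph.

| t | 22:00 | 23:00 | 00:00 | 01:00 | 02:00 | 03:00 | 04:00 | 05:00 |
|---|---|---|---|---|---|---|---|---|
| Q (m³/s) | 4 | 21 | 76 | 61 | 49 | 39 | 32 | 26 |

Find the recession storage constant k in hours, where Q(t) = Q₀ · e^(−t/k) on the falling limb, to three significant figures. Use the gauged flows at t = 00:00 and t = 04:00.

k ≈ 4.62 h

On the falling limb, Q drops from 76 to 32 m³/s between t = 00:00 and t = 04:00 (Δt = 4 h).
k = −Δt / ln(Q₂/Q₁) = −4 / ln(32/76) = 4.62 h.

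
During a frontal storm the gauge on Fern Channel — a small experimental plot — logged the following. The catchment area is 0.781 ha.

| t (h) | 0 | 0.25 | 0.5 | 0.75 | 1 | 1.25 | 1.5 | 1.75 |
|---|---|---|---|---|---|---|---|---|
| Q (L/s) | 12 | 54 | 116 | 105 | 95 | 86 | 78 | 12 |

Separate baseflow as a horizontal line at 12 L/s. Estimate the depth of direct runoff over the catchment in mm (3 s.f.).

Direct runoff: 0.0, 42.0, 104.0, 93.0, 83.0, 74.0, 66.0, 0.0 L/s; ΣQ_DR = 462.0 L/s.
V = ΣQ_DR · Δt = 462.0 × 900 s = 4.158 × 10^5 L.
Over A = 0.781 ha, depth = V / A = 53.2 mm.

d ≈ 53.2 mm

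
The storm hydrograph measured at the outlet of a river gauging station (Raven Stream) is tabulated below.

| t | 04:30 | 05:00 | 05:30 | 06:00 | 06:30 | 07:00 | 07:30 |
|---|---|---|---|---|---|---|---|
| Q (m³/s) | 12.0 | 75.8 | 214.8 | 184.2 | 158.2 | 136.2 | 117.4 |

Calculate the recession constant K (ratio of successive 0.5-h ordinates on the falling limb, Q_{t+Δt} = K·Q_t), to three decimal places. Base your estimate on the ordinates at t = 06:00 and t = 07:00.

K ≈ 0.860

Using the recession-limb readings at t = 06:00 and t = 07:00: Q falls from 184.2 to 136.2 m³/s over 2 intervals.
K = (Q₂/Q₁)^(1/2) = (136.2/184.2)^(1/2) = 0.860.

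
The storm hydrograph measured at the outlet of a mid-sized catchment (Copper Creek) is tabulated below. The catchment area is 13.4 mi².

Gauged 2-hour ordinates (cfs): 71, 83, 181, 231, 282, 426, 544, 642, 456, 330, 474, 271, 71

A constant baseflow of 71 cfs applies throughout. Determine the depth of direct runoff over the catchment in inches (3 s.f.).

d ≈ 0.726 in

Direct runoff: 0.0, 12.0, 110.0, 160.0, 211.0, 355.0, 473.0, 571.0, 385.0, 259.0, 403.0, 200.0, 0.0 cfs; ΣQ_DR = 3139 cfs.
V = ΣQ_DR · Δt = 3139 × 7200 s = 2.260 × 10^7 ft³.
Over A = 13.4 mi², depth = V / A = 0.726 in.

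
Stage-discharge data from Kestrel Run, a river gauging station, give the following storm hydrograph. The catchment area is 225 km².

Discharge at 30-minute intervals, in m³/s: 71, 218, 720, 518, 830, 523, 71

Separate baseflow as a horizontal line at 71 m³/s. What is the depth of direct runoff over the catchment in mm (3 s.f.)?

Direct runoff: 0.0, 147.0, 649.0, 447.0, 759.0, 452.0, 0.0 m³/s; ΣQ_DR = 2454 m³/s.
V = ΣQ_DR · Δt = 2454 × 1800 s = 4.417 × 10^6 m³.
Over A = 225 km², depth = V / A = 19.6 mm.

d ≈ 19.6 mm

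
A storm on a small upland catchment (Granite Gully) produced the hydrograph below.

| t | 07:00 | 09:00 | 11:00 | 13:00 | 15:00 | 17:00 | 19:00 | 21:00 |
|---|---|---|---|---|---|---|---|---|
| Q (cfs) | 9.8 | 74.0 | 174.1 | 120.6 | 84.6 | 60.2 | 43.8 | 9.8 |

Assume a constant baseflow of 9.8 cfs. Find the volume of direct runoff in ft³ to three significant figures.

V ≈ 3.59 × 10^6 ft³

Direct-runoff ordinates (Q − Q_b): 0.0, 64.2, 164.3, 110.8, 74.8, 50.4, 34.0, 0.0 cfs.
ΣQ_DR = 498.5 cfs.
With Δt = 2 h = 7200 s, V = ΣQ_DR · Δt = 498.5 × 7200 = 3.59 × 10^6 ft³.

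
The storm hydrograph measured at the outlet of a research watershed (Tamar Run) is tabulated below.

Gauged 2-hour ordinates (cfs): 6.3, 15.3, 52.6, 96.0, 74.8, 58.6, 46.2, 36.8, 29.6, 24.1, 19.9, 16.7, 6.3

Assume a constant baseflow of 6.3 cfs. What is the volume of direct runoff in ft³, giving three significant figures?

V ≈ 2.89 × 10^6 ft³

Direct-runoff ordinates (Q − Q_b): 0.0, 9.0, 46.3, 89.7, 68.5, 52.3, 39.9, 30.5, 23.3, 17.8, 13.6, 10.4, 0.0 cfs.
ΣQ_DR = 401.3 cfs.
With Δt = 2 h = 7200 s, V = ΣQ_DR · Δt = 401.3 × 7200 = 2.89 × 10^6 ft³.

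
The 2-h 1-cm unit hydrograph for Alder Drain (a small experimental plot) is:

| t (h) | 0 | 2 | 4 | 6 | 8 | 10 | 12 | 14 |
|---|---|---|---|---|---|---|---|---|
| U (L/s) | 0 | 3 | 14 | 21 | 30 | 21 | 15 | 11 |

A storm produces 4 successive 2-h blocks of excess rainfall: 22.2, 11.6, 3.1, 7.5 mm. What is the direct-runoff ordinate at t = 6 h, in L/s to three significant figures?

Q ≈ 63.8 L/s

By discrete convolution, Q_j = Σ (P_i / 10 mm) · U_{j−i}.
At t = 6 h (j=3): Q = (22.2/10)·21 + (11.6/10)·14 + (3.1/10)·3 + (7.5/10)·0 = 63.8 L/s.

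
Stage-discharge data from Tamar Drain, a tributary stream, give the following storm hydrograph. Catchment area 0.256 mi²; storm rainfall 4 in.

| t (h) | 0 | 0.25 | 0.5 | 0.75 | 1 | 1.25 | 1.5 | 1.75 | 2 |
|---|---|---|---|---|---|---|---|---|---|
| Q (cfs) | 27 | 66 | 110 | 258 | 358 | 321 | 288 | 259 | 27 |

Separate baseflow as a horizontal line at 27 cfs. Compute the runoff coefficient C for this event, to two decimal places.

ΣQ_DR = 1471 cfs; V = ΣQ_DR·Δt = 1.324 × 10^6 ft³.
Runoff depth d = V / A = 2.226 in.
C = d / P = 2.226 / 4 = 0.56.

C ≈ 0.56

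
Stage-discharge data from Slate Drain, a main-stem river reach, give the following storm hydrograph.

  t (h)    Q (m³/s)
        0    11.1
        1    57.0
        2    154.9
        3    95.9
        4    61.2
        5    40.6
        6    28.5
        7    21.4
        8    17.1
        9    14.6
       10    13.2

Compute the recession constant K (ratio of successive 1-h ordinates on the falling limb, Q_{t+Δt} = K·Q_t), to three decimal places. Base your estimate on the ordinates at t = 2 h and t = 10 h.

Using the recession-limb readings at t = 2 h and t = 10 h: Q falls from 154.9 to 13.2 m³/s over 8 intervals.
K = (Q₂/Q₁)^(1/8) = (13.2/154.9)^(1/8) = 0.735.

K ≈ 0.735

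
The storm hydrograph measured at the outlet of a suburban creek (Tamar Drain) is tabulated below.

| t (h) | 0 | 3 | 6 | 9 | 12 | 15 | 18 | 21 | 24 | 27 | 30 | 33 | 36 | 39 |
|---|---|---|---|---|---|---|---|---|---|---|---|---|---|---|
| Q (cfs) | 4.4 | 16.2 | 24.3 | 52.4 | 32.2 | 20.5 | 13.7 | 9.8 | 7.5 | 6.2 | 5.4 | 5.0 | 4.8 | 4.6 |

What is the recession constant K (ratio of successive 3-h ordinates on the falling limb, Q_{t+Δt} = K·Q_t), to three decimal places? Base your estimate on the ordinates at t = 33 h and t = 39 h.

Using the recession-limb readings at t = 33 h and t = 39 h: Q falls from 5.0 to 4.6 cfs over 2 intervals.
K = (Q₂/Q₁)^(1/2) = (4.6/5.0)^(1/2) = 0.959.

K ≈ 0.959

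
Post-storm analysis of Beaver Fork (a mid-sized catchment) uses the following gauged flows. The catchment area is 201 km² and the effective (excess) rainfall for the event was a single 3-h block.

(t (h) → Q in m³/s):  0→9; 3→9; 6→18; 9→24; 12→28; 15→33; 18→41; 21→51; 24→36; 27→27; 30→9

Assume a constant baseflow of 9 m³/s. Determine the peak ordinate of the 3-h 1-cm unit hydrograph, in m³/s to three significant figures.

Direct runoff: 0.0, 0.0, 9.0, 15.0, 19.0, 24.0, 32.0, 42.0, 27.0, 18.0, 0.0 m³/s; ΣQ_DR = 186.0 m³/s, peak = 42.0 m³/s.
Runoff depth d = ΣQ_DR·Δt / A = 186.0 × 10800 / (201 km²) = 9.994 mm.
The 1-cm UH is the DRH scaled by (10 mm)/d, so U_p = 42.0 × 10/9.994 = 42.0 m³/s.

U_p ≈ 42.0 m³/s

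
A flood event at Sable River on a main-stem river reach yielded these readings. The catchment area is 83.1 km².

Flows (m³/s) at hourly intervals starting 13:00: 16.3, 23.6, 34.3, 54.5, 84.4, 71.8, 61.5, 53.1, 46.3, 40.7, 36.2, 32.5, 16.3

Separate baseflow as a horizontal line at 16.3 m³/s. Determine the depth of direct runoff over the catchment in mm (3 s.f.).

d ≈ 15.6 mm

Direct runoff: 0.0, 7.3, 18.0, 38.2, 68.1, 55.5, 45.2, 36.8, 30.0, 24.4, 19.9, 16.2, 0.0 m³/s; ΣQ_DR = 359.6 m³/s.
V = ΣQ_DR · Δt = 359.6 × 3600 s = 1.295 × 10^6 m³.
Over A = 83.1 km², depth = V / A = 15.6 mm.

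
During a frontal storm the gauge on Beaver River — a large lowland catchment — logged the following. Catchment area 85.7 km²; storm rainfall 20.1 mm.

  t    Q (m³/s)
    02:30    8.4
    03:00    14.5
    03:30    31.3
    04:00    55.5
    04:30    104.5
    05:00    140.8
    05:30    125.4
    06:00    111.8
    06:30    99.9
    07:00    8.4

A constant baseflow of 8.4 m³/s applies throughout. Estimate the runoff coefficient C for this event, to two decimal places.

C ≈ 0.64

ΣQ_DR = 616.5 m³/s; V = ΣQ_DR·Δt = 1.110 × 10^6 m³.
Runoff depth d = V / A = 12.95 mm.
C = d / P = 12.95 / 20.1 = 0.64.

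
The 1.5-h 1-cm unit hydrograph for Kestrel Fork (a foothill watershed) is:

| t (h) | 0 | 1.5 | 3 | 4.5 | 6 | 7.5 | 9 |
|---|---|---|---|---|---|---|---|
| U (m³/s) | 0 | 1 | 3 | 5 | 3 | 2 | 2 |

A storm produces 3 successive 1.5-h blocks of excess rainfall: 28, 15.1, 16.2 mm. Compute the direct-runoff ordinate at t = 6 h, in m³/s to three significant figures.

By discrete convolution, Q_j = Σ (P_i / 10 mm) · U_{j−i}.
At t = 6 h (j=4): Q = (28/10)·3 + (15.1/10)·5 + (16.2/10)·3 = 20.8 m³/s.

Q ≈ 20.8 m³/s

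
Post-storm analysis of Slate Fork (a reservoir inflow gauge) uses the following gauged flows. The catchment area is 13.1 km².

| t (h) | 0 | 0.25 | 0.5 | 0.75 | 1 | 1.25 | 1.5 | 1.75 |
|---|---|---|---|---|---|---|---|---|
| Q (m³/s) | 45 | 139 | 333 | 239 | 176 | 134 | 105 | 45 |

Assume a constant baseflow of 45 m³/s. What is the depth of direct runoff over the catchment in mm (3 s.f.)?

Direct runoff: 0.0, 94.0, 288.0, 194.0, 131.0, 89.0, 60.0, 0.0 m³/s; ΣQ_DR = 856.0 m³/s.
V = ΣQ_DR · Δt = 856.0 × 900 s = 7.704 × 10^5 m³.
Over A = 13.1 km², depth = V / A = 58.8 mm.

d ≈ 58.8 mm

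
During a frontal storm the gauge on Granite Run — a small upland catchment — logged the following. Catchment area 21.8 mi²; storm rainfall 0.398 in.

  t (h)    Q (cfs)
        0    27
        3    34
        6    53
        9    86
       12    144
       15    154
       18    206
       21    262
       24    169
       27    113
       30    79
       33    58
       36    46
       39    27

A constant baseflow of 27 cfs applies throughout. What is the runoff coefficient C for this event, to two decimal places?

ΣQ_DR = 1080 cfs; V = ΣQ_DR·Δt = 1.166 × 10^7 ft³.
Runoff depth d = V / A = 0.2303 in.
C = d / P = 0.2303 / 0.398 = 0.58.

C ≈ 0.58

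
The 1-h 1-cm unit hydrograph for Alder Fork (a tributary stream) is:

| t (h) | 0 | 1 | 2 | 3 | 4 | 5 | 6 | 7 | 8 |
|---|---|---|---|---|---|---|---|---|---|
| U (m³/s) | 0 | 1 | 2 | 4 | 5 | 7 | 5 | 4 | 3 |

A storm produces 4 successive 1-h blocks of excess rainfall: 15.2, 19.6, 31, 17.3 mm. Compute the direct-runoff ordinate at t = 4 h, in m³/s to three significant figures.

Q ≈ 23.4 m³/s

By discrete convolution, Q_j = Σ (P_i / 10 mm) · U_{j−i}.
At t = 4 h (j=4): Q = (15.2/10)·5 + (19.6/10)·4 + (31/10)·2 + (17.3/10)·1 = 23.4 m³/s.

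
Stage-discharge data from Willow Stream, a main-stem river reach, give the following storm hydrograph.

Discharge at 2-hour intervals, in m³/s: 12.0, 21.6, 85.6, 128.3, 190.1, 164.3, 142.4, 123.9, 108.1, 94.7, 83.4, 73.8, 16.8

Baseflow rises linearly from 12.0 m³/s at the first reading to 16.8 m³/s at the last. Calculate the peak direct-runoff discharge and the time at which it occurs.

Q_p = 176.50 m³/s at t = 8 h

Subtracting baseflow gives direct-runoff ordinates: 0.00, 9.20, 72.80, 115.10, 176.50, 150.30, 128.00, 109.10, 92.90, 79.10, 67.40, 57.40, 0.00 m³/s.
The maximum is 176.50 m³/s, occurring at the reading for t = 8 h.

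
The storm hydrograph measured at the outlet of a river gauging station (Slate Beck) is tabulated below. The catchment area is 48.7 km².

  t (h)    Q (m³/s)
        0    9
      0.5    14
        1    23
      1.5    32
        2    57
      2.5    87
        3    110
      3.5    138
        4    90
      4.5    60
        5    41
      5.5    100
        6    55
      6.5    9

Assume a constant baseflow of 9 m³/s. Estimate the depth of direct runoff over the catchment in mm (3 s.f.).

Direct runoff: 0.0, 5.0, 14.0, 23.0, 48.0, 78.0, 101.0, 129.0, 81.0, 51.0, 32.0, 91.0, 46.0, 0.0 m³/s; ΣQ_DR = 699.0 m³/s.
V = ΣQ_DR · Δt = 699.0 × 1800 s = 1.258 × 10^6 m³.
Over A = 48.7 km², depth = V / A = 25.8 mm.

d ≈ 25.8 mm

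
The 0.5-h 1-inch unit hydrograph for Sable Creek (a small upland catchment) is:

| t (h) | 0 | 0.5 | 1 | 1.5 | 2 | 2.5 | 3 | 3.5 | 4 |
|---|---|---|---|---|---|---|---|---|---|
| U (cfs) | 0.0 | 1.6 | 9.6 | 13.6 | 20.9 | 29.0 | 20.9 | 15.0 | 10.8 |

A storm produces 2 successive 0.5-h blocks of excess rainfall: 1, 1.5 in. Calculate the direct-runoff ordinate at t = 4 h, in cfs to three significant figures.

By discrete convolution, Q_j = Σ (P_i / 1 in) · U_{j−i}.
At t = 4 h (j=8): Q = (1/1)·10.8 + (1.5/1)·15.0 = 33.3 cfs.

Q ≈ 33.3 cfs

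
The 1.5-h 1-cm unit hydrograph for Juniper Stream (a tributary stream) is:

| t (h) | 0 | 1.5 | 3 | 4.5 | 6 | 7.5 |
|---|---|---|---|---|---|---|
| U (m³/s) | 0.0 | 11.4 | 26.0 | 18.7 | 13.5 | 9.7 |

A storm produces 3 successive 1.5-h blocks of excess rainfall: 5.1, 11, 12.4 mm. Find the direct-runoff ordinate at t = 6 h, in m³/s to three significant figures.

By discrete convolution, Q_j = Σ (P_i / 10 mm) · U_{j−i}.
At t = 6 h (j=4): Q = (5.1/10)·13.5 + (11/10)·18.7 + (12.4/10)·26.0 = 59.7 m³/s.

Q ≈ 59.7 m³/s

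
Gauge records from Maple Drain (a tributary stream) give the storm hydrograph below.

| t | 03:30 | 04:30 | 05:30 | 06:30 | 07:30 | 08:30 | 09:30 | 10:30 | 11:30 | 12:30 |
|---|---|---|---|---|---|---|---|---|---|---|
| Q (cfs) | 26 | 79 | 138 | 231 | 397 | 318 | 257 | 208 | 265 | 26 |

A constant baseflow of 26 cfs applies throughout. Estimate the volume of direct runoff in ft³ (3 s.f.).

Direct-runoff ordinates (Q − Q_b): 0.0, 53.0, 112.0, 205.0, 371.0, 292.0, 231.0, 182.0, 239.0, 0.0 cfs.
ΣQ_DR = 1685 cfs.
With Δt = 1 h = 3600 s, V = ΣQ_DR · Δt = 1685 × 3600 = 6.07 × 10^6 ft³.

V ≈ 6.07 × 10^6 ft³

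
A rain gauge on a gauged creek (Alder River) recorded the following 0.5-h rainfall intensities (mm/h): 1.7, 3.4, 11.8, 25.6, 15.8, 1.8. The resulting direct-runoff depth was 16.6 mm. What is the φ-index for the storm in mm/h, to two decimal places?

φ ≈ 6.67 mm/h

Only the 3 blocks with intensity above φ contribute runoff: 11.8, 25.6, 15.8 mm/h.
Σ(I−φ)·Δt = d  ⇒  (11.8+25.6+15.8 − 3φ)·0.5 = 16.6
φ = (53.20 − 16.6/0.5) / 3 = 6.67 mm/h.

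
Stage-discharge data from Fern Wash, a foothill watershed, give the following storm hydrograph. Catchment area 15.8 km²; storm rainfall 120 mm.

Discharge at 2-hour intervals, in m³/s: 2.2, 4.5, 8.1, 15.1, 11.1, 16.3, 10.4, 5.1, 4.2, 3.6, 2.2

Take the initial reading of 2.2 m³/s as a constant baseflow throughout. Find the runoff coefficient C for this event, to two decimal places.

ΣQ_DR = 58.60 m³/s; V = ΣQ_DR·Δt = 4.219 × 10^5 m³.
Runoff depth d = V / A = 26.70 mm.
C = d / P = 26.70 / 120 = 0.22.

C ≈ 0.22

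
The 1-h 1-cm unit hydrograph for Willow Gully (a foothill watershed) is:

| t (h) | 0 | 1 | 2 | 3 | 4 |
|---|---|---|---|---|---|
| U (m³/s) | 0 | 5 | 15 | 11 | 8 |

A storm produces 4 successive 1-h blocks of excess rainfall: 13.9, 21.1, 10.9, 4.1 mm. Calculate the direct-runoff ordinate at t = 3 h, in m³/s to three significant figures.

By discrete convolution, Q_j = Σ (P_i / 10 mm) · U_{j−i}.
At t = 3 h (j=3): Q = (13.9/10)·11 + (21.1/10)·15 + (10.9/10)·5 + (4.1/10)·0 = 52.4 m³/s.

Q ≈ 52.4 m³/s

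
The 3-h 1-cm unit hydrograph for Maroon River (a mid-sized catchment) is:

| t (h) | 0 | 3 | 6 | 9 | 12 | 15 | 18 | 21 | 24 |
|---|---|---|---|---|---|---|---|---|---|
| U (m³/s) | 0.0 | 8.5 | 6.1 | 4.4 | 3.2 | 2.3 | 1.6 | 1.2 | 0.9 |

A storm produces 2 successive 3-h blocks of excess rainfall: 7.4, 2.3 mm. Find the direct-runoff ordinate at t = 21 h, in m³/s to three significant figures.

Q ≈ 1.26 m³/s

By discrete convolution, Q_j = Σ (P_i / 10 mm) · U_{j−i}.
At t = 21 h (j=7): Q = (7.4/10)·1.2 + (2.3/10)·1.6 = 1.26 m³/s.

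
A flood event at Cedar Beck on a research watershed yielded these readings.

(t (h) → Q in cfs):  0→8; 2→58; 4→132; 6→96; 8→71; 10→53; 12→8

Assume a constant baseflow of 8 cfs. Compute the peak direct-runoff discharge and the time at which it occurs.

Q_p = 124.0 cfs at t = 4 h

Subtracting baseflow gives direct-runoff ordinates: 0.0, 50.0, 124.0, 88.0, 63.0, 45.0, 0.0 cfs.
The maximum is 124.0 cfs, occurring at the reading for t = 4 h.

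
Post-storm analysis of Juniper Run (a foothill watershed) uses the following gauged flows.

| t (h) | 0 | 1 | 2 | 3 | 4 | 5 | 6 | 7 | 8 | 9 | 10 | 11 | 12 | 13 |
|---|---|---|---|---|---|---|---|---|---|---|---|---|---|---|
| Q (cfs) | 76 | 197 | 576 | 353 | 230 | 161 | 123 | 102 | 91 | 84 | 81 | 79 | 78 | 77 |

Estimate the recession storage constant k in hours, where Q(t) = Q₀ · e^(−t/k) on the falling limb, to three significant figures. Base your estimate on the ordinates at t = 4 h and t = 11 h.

On the falling limb, Q drops from 230 to 79 cfs between t = 4 h and t = 11 h (Δt = 7 h).
k = −Δt / ln(Q₂/Q₁) = −7 / ln(79/230) = 6.55 h.

k ≈ 6.55 h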